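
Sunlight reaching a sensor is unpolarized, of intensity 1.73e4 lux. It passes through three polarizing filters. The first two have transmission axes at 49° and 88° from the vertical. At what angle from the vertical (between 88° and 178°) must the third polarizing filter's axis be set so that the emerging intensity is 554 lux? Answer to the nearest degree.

θ ≈ 159°

Unpolarized light through the first polarizer → I₁ = ½ I₀, now polarized at 49°.
I₂ = I₁ cos²(88° − 49°) = 0.5 I₀ · cos²(39°) = 0.302 I₀.
Target fraction: 554 / 1.73e4 lux = 0.03202 of I₀.
Need I₃/I₀ = 0.03202, so cos²(θ − 88°) = 0.03202 / 0.302 = 0.106.
θ − 88° = arccos(√0.106) = 71.0°, giving θ ≈ 88 + 71.0 = 159.0°.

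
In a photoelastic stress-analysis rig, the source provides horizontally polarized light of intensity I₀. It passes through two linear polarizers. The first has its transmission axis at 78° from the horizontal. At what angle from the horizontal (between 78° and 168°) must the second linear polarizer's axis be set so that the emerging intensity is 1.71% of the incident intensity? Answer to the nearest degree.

θ ≈ 129°

I₁ = I₀ cos²(78° − 0°) = I₀ cos²(78°) = 0.04323 I₀.
Need I₂/I₀ = 0.0171, so cos²(θ − 78°) = 0.0171 / 0.04323 = 0.3956.
θ − 78° = arccos(√0.3956) = 51.0°, giving θ ≈ 78 + 51.0 = 129.0°.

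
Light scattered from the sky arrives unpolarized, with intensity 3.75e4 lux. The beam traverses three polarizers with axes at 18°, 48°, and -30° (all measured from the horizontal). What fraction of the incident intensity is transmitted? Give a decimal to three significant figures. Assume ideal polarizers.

I/I₀ ≈ 0.0162

Unpolarized light through the first polarizer → I₁ = 3.75e4 lux/2 = 1.875e+04 lux, polarized at 18°.
I₂ = I₁ · cos²(30°) = 1.875e+04 · 0.75 = 1.406e+04 lux.
I₃ = I₂ · cos²(78°) = 1.406e+04 · 0.04323 = 607.9 lux.
Transmitted fraction = 0.01621.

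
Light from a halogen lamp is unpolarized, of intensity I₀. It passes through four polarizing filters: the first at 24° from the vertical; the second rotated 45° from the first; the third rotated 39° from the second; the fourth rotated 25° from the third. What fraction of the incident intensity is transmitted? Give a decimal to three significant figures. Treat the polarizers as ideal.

≈ 0.124 I₀

Unpolarized light through the first polarizer → I₁ = ½ I₀, now polarized at 24°.
I₂ = I₁ cos²(45°) = 0.5 · 0.5 I₀ = 0.25 I₀.
I₃ = I₂ cos²(39°) = 0.25 · 0.604 I₀ = 0.151 I₀.
I₄ = I₃ cos²(25°) = 0.151 · 0.8214 I₀ = 0.124 I₀.
Transmitted fraction = 0.124.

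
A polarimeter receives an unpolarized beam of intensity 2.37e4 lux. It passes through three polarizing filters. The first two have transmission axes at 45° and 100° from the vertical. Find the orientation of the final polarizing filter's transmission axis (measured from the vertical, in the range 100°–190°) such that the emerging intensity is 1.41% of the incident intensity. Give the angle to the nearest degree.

Unpolarized light through the first polarizer → I₁ = ½ I₀, now polarized at 45°.
I₂ = I₁ cos²(100° − 45°) = 0.5 I₀ · cos²(55°) = 0.1645 I₀.
Need I₃/I₀ = 0.0141, so cos²(θ − 100°) = 0.0141 / 0.1645 = 0.08572.
θ − 100° = arccos(√0.08572) = 73.0°, giving θ ≈ 100 + 73.0 = 173.0°.

θ ≈ 173°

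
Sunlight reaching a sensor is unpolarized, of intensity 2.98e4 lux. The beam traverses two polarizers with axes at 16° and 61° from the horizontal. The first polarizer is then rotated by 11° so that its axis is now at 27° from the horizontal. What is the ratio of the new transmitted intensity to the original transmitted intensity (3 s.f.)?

Before rotation:
Unpolarized light through the first polarizer → I₁ = ½ I₀, now polarized at 16°.
I₂ = I₁ cos²(61° − 16°) = 0.5 I₀ · cos²(45°) = 0.25 I₀.
After rotation:
Unpolarized light through the first polarizer → I₁ = ½ I₀, now polarized at 27°.
I₂ = I₁ cos²(61° − 27°) = 0.5 I₀ · cos²(34°) = 0.3437 I₀.
Ratio = 0.3437 / 0.25 = 1.375.

I_new/I_old ≈ 1.37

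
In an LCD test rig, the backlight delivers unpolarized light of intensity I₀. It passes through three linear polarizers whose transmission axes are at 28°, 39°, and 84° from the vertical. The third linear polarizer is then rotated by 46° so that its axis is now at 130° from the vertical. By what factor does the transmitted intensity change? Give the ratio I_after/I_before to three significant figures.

I_new/I_old ≈ 0.000609

Before rotation:
Unpolarized light through the first polarizer → I₁ = ½ I₀, now polarized at 28°.
I₂ = I₁ cos²(39° − 28°) = 0.5 I₀ · cos²(11°) = 0.4818 I₀.
I₃ = I₂ cos²(84° − 39°) = 0.4818 I₀ · cos²(45°) = 0.2409 I₀.
After rotation:
Unpolarized light through the first polarizer → I₁ = ½ I₀, now polarized at 28°.
I₂ = I₁ cos²(39° − 28°) = 0.5 I₀ · cos²(11°) = 0.4818 I₀.
Angle between axes 2 and 3: 89°. I₃ = 0.4818 I₀ · cos²(89°) = 0.0001467 I₀.
Ratio = 0.0001467 / 0.2409 = 0.0006092.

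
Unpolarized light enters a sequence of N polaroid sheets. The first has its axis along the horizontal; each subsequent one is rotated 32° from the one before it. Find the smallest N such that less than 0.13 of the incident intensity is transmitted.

N = 6

First polarizer halves the unpolarized light: factor 1/2.
Each further stage multiplies by cos²(32°) = 0.7192.
After N polarizers: T = 0.5·0.7192^(N−1). Require T < 0.13 ⇒ N−1 > ln(0.13/0.5)/ln(0.7192) = 4.09, so N−1 ≥ 5 and N = 6.
Check: N=6 gives T = 0.0962 < 0.13; N=5 gives T = 0.1338.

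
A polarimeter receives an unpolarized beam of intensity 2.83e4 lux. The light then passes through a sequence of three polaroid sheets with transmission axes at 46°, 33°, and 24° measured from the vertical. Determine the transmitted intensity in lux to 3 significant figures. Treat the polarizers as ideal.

Unpolarized light through the first polarizer → I₁ = 2.83e4 lux/2 = 1.415e+04 lux, polarized at 46°.
I₂ = I₁ · cos²(13°) = 1.415e+04 · 0.9494 = 1.343e+04 lux.
I₃ = I₂ · cos²(9°) = 1.343e+04 · 0.9755 = 1.311e+04 lux.

I ≈ 1.31e4 lux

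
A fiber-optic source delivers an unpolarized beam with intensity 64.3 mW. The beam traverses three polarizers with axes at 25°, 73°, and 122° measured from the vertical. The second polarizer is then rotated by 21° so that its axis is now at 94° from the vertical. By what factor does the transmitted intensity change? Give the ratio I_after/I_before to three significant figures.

Before rotation:
Unpolarized light through the first polarizer → I₁ = ½ I₀, now polarized at 25°.
I₂ = I₁ cos²(73° − 25°) = 0.5 I₀ · cos²(48°) = 0.2239 I₀.
I₃ = I₂ cos²(122° − 73°) = 0.2239 I₀ · cos²(49°) = 0.09636 I₀.
After rotation:
Unpolarized light through the first polarizer → I₁ = ½ I₀, now polarized at 25°.
I₂ = I₁ cos²(94° − 25°) = 0.5 I₀ · cos²(69°) = 0.06421 I₀.
I₃ = I₂ cos²(122° − 94°) = 0.06421 I₀ · cos²(28°) = 0.05006 I₀.
Ratio = 0.05006 / 0.09636 = 0.5195.

I_new/I_old ≈ 0.520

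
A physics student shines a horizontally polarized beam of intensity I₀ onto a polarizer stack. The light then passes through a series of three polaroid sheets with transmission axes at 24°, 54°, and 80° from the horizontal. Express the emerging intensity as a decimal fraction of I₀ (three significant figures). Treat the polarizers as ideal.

≈ 0.506 I₀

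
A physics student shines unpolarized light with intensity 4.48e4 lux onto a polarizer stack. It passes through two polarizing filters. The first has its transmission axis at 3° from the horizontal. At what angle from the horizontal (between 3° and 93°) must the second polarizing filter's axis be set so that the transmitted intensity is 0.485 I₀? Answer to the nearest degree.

θ ≈ 13°

Unpolarized light through the first polarizer → I₁ = ½ I₀, now polarized at 3°.
Need I₂/I₀ = 0.485, so cos²(θ − 3°) = 0.485 / 0.5 = 0.97.
θ − 3° = arccos(√0.97) = 10.0°, giving θ ≈ 3 + 10.0 = 13.0°.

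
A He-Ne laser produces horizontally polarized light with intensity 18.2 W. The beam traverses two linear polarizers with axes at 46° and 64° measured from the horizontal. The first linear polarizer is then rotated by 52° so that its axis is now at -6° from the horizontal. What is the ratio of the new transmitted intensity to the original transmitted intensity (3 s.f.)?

Before rotation:
I₁ = I₀ cos²(46° − 0°) = I₀ cos²(46°) = 0.4826 I₀.
I₂ = I₁ cos²(64° − 46°) = 0.4826 I₀ · cos²(18°) = 0.4365 I₀.
After rotation:
I₁ = I₀ cos²(-6° − 0°) = I₀ cos²(6°) = 0.9891 I₀.
I₂ = I₁ cos²(64° + 6°) = 0.9891 I₀ · cos²(70°) = 0.1157 I₀.
Ratio = 0.1157 / 0.4365 = 0.2651.

I_new/I_old ≈ 0.265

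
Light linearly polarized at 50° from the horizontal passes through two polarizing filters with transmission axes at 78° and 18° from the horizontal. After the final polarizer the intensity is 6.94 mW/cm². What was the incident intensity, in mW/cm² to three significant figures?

I₀ ≈ 35.6 mW/cm²

By Malus's law, I₁ = I₀ cos²(78° − 50°) = I₀ cos²(28°) = 0.7796 I₀.
I₂ = I₁ cos²(18° − 78°) = 0.7796 I₀ · cos²(60°) = 0.1949 I₀.
So 6.94 mW/cm² = 0.1949 I₀, giving I₀ = 6.94/0.1949 = 35.61 mW/cm².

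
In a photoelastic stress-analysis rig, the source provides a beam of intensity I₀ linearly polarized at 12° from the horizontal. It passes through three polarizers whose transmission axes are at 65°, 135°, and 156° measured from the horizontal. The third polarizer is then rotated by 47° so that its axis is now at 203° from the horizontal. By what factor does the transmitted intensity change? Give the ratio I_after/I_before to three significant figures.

I_new/I_old ≈ 0.161

Before rotation:
I₁ = I₀ cos²(65° − 12°) = I₀ cos²(53°) = 0.3622 I₀.
I₂ = I₁ cos²(135° − 65°) = 0.3622 I₀ · cos²(70°) = 0.04237 I₀.
I₃ = I₂ cos²(156° − 135°) = 0.04237 I₀ · cos²(21°) = 0.03693 I₀.
After rotation:
I₁ = I₀ cos²(65° − 12°) = I₀ cos²(53°) = 0.3622 I₀.
I₂ = I₁ cos²(135° − 65°) = 0.3622 I₀ · cos²(70°) = 0.04237 I₀.
I₃ = I₂ cos²(203° − 135°) = 0.04237 I₀ · cos²(68°) = 0.005945 I₀.
Ratio = 0.005945 / 0.03693 = 0.161.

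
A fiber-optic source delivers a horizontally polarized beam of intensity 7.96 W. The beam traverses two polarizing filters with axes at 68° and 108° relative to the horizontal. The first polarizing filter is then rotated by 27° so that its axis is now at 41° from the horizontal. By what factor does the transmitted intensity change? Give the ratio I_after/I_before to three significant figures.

Before rotation:
I₁ = I₀ cos²(68° − 0°) = I₀ cos²(68°) = 0.1403 I₀.
I₂ = I₁ cos²(108° − 68°) = 0.1403 I₀ · cos²(40°) = 0.08235 I₀.
After rotation:
I₁ = I₀ cos²(41° − 0°) = I₀ cos²(41°) = 0.5696 I₀.
I₂ = I₁ cos²(108° − 41°) = 0.5696 I₀ · cos²(67°) = 0.08696 I₀.
Ratio = 0.08696 / 0.08235 = 1.056.

I_new/I_old ≈ 1.06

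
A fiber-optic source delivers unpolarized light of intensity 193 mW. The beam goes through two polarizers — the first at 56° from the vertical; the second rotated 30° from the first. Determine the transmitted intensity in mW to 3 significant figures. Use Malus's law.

I ≈ 72.4 mW

Unpolarized light through the first polarizer → I₁ = 193 mW/2 = 96.5 mW, polarized at 56°.
I₂ = I₁ · cos²(30°) = 96.5 · 0.75 = 72.38 mW.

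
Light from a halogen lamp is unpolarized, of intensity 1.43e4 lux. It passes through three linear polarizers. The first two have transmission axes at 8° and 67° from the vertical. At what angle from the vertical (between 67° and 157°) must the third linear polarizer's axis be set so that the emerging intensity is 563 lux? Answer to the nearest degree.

θ ≈ 124°

Unpolarized light through the first polarizer → I₁ = ½ I₀, now polarized at 8°.
I₂ = I₁ cos²(67° − 8°) = 0.5 I₀ · cos²(59°) = 0.1326 I₀.
Target fraction: 563 / 1.43e4 lux = 0.03937 of I₀.
Need I₃/I₀ = 0.03937, so cos²(θ − 67°) = 0.03937 / 0.1326 = 0.2968.
θ − 67° = arccos(√0.2968) = 57.0°, giving θ ≈ 67 + 57.0 = 124.0°.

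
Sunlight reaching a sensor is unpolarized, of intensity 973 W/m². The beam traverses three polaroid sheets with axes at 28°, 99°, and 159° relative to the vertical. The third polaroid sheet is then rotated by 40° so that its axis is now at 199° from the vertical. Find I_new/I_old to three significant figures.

I_new/I_old ≈ 0.121

Before rotation:
Unpolarized light through the first polarizer → I₁ = ½ I₀, now polarized at 28°.
I₂ = I₁ cos²(99° − 28°) = 0.5 I₀ · cos²(71°) = 0.053 I₀.
I₃ = I₂ cos²(159° − 99°) = 0.053 I₀ · cos²(60°) = 0.01325 I₀.
After rotation:
Unpolarized light through the first polarizer → I₁ = ½ I₀, now polarized at 28°.
I₂ = I₁ cos²(99° − 28°) = 0.5 I₀ · cos²(71°) = 0.053 I₀.
Angle between axes 2 and 3: 80°. I₃ = 0.053 I₀ · cos²(80°) = 0.001598 I₀.
Ratio = 0.001598 / 0.01325 = 0.1206.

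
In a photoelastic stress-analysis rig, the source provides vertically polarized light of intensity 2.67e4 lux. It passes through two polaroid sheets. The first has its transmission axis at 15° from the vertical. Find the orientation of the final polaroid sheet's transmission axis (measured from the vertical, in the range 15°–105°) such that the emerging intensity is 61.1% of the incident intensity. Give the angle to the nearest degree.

By Malus's law, I₁ = I₀ cos²(15° − 0°) = I₀ cos²(15°) = 0.933 I₀.
Need I₂/I₀ = 0.611, so cos²(θ − 15°) = 0.611 / 0.933 = 0.6549.
θ − 15° = arccos(√0.6549) = 36.0°, giving θ ≈ 15 + 36.0 = 51.0°.

θ ≈ 51°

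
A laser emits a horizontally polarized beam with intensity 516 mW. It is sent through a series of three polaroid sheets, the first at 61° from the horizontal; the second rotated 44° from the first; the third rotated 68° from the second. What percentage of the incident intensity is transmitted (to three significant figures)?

≈ 1.71%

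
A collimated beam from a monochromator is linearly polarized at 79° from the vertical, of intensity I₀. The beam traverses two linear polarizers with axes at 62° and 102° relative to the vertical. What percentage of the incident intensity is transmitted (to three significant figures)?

By Malus's law, I₁ = I₀ cos²(62° − 79°) = I₀ cos²(17°) = 0.9145 I₀.
I₂ = I₁ cos²(102° − 62°) = 0.9145 I₀ · cos²(40°) = 0.5367 I₀.
That is 53.67% of the incident intensity.

≈ 53.7%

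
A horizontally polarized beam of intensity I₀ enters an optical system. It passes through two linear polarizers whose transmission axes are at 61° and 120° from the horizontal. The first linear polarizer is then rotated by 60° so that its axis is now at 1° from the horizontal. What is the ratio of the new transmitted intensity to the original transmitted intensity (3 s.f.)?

I_new/I_old ≈ 3.77

Before rotation:
By Malus's law, I₁ = I₀ cos²(61° − 0°) = I₀ cos²(61°) = 0.235 I₀.
I₂ = I₁ cos²(120° − 61°) = 0.235 I₀ · cos²(59°) = 0.06235 I₀.
After rotation:
I₁ = I₀ cos²(1° − 0°) = I₀ cos²(1°) = 0.9997 I₀.
Angle between axes 1 and 2: 61°. I₂ = 0.9997 I₀ · cos²(61°) = 0.235 I₀.
Ratio = 0.235 / 0.06235 = 3.769.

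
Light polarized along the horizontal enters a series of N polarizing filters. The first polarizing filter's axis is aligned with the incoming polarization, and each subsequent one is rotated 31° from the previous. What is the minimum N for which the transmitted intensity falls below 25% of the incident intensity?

N = 6

First polarizer is aligned with the polarization: full transmission.
Each further stage multiplies by cos²(31°) = 0.7347.
After N polarizers: T = 0.7347^(N−1). Require T < 0.25 ⇒ N−1 > ln(0.25)/ln(0.7347) = 4.50, so N−1 ≥ 5 and N = 6.
Check: N=6 gives T = 0.2141 < 0.25; N=5 gives T = 0.2914.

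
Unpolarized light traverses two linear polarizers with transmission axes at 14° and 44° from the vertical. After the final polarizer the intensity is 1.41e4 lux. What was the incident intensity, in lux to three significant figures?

Unpolarized light through the first polarizer → I₁ = ½ I₀, now polarized at 14°.
I₂ = I₁ cos²(44° − 14°) = 0.5 I₀ · cos²(30°) = 0.375 I₀.
So 1.41e4 lux = 0.375 I₀, giving I₀ = 1.41e4/0.375 = 3.76e+04 lux.

I₀ ≈ 3.76e4 lux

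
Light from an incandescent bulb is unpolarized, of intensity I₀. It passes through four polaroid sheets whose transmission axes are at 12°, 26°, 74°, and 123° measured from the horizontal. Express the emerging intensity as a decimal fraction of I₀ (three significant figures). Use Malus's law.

≈ 0.0907 I₀

Unpolarized light through the first polarizer → I₁ = ½ I₀, now polarized at 12°.
I₂ = I₁ cos²(26° − 12°) = 0.5 I₀ · cos²(14°) = 0.4707 I₀.
I₃ = I₂ cos²(74° − 26°) = 0.4707 I₀ · cos²(48°) = 0.2108 I₀.
I₄ = I₃ cos²(123° − 74°) = 0.2108 I₀ · cos²(49°) = 0.09072 I₀.
Transmitted fraction = 0.09072.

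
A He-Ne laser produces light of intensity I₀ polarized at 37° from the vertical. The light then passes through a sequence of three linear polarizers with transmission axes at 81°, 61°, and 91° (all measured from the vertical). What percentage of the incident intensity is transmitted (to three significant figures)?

≈ 34.3%

I₁ = I₀ cos²(81° − 37°) = I₀ cos²(44°) = 0.5174 I₀.
I₂ = I₁ cos²(61° − 81°) = 0.5174 I₀ · cos²(20°) = 0.4569 I₀.
I₃ = I₂ cos²(91° − 61°) = 0.4569 I₀ · cos²(30°) = 0.3427 I₀.
That is 34.27% of the incident intensity.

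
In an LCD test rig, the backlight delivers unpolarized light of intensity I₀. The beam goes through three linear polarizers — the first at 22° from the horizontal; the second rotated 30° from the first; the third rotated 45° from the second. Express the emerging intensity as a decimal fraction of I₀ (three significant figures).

≈ 0.188 I₀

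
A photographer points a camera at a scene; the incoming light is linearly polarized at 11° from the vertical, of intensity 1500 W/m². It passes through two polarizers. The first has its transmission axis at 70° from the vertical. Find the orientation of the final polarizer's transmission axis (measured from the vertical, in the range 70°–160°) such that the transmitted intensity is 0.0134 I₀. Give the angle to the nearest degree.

By Malus's law, I₁ = I₀ cos²(70° − 11°) = I₀ cos²(59°) = 0.2653 I₀.
Need I₂/I₀ = 0.0134, so cos²(θ − 70°) = 0.0134 / 0.2653 = 0.05052.
θ − 70° = arccos(√0.05052) = 77.0°, giving θ ≈ 70 + 77.0 = 147.0°.

θ ≈ 147°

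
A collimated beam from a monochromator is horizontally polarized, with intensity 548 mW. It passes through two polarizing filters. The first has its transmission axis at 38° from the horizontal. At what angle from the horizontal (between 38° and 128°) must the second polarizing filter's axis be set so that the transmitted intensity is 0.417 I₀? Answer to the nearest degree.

I₁ = I₀ cos²(38° − 0°) = I₀ cos²(38°) = 0.621 I₀.
Need I₂/I₀ = 0.417, so cos²(θ − 38°) = 0.417 / 0.621 = 0.6715.
θ − 38° = arccos(√0.6715) = 35.0°, giving θ ≈ 38 + 35.0 = 73.0°.

θ ≈ 73°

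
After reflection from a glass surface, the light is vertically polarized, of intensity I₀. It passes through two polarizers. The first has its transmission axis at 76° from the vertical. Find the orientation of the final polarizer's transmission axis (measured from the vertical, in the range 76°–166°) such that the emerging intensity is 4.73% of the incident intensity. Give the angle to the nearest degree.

θ ≈ 102°

By Malus's law, I₁ = I₀ cos²(76° − 0°) = I₀ cos²(76°) = 0.05853 I₀.
Need I₂/I₀ = 0.0473, so cos²(θ − 76°) = 0.0473 / 0.05853 = 0.8082.
θ − 76° = arccos(√0.8082) = 26.0°, giving θ ≈ 76 + 26.0 = 102.0°.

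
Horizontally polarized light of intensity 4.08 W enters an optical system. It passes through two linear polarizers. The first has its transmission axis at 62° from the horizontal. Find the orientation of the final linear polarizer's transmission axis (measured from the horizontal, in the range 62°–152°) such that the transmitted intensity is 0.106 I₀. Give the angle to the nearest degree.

θ ≈ 108°

By Malus's law, I₁ = I₀ cos²(62° − 0°) = I₀ cos²(62°) = 0.2204 I₀.
Need I₂/I₀ = 0.106, so cos²(θ − 62°) = 0.106 / 0.2204 = 0.4809.
θ − 62° = arccos(√0.4809) = 46.1°, giving θ ≈ 62 + 46.1 = 108.1°.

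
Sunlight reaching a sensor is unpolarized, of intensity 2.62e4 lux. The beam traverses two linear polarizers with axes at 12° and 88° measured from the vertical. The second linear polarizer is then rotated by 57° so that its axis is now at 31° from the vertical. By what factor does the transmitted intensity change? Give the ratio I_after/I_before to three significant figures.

Before rotation:
Unpolarized light through the first polarizer → I₁ = ½ I₀, now polarized at 12°.
I₂ = I₁ cos²(88° − 12°) = 0.5 I₀ · cos²(76°) = 0.02926 I₀.
After rotation:
Unpolarized light through the first polarizer → I₁ = ½ I₀, now polarized at 12°.
I₂ = I₁ cos²(31° − 12°) = 0.5 I₀ · cos²(19°) = 0.447 I₀.
Ratio = 0.447 / 0.02926 = 15.28.

I_new/I_old ≈ 15.3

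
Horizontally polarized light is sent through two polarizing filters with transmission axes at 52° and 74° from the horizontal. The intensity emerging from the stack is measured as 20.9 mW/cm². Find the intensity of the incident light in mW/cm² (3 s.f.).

I₁ = I₀ cos²(52° − 0°) = I₀ cos²(52°) = 0.379 I₀.
I₂ = I₁ cos²(74° − 52°) = 0.379 I₀ · cos²(22°) = 0.3258 I₀.
So 20.9 mW/cm² = 0.3258 I₀, giving I₀ = 20.9/0.3258 = 64.14 mW/cm².

I₀ ≈ 64.1 mW/cm²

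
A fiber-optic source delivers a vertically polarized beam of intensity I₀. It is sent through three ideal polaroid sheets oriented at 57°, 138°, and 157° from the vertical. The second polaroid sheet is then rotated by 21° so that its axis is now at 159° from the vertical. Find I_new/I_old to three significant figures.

I_new/I_old ≈ 1.97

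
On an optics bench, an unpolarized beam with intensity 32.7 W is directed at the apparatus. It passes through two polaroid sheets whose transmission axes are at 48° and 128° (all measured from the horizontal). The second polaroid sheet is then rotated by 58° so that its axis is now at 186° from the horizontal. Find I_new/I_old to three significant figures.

I_new/I_old ≈ 18.3

Before rotation:
Unpolarized light through the first polarizer → I₁ = ½ I₀, now polarized at 48°.
I₂ = I₁ cos²(128° − 48°) = 0.5 I₀ · cos²(80°) = 0.01508 I₀.
After rotation:
Unpolarized light through the first polarizer → I₁ = ½ I₀, now polarized at 48°.
Angle between axes 1 and 2: 42°. I₂ = 0.5 I₀ · cos²(42°) = 0.2761 I₀.
Ratio = 0.2761 / 0.01508 = 18.31.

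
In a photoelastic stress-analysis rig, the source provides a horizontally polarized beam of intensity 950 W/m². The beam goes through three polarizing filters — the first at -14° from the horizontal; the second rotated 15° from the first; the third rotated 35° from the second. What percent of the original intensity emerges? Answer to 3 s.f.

I₁ = 950 W/m² · cos²(14°) = 894.4 W/m².
I₂ = I₁ · cos²(15°) = 894.4 · 0.933 = 834.5 W/m².
I₃ = I₂ · cos²(35°) = 834.5 · 0.671 = 559.9 W/m².
That is 58.94% of the incident intensity.

≈ 58.9%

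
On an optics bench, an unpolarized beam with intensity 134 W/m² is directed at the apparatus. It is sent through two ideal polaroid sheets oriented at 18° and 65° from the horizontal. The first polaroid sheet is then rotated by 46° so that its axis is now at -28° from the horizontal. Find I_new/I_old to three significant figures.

I_new/I_old ≈ 0.00589

Before rotation:
Unpolarized light through the first polarizer → I₁ = ½ I₀, now polarized at 18°.
I₂ = I₁ cos²(65° − 18°) = 0.5 I₀ · cos²(47°) = 0.2326 I₀.
After rotation:
Unpolarized light through the first polarizer → I₁ = ½ I₀, now polarized at -28°.
Angle between axes 1 and 2: 87°. I₂ = 0.5 I₀ · cos²(87°) = 0.00137 I₀.
Ratio = 0.00137 / 0.2326 = 0.005889.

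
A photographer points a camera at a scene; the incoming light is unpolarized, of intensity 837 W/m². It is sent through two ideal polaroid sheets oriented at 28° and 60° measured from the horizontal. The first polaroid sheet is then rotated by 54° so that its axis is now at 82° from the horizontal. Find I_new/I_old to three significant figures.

I_new/I_old ≈ 1.20

Before rotation:
Unpolarized light through the first polarizer → I₁ = ½ I₀, now polarized at 28°.
I₂ = I₁ cos²(60° − 28°) = 0.5 I₀ · cos²(32°) = 0.3596 I₀.
After rotation:
Unpolarized light through the first polarizer → I₁ = ½ I₀, now polarized at 82°.
I₂ = I₁ cos²(60° − 82°) = 0.5 I₀ · cos²(22°) = 0.4298 I₀.
Ratio = 0.4298 / 0.3596 = 1.195.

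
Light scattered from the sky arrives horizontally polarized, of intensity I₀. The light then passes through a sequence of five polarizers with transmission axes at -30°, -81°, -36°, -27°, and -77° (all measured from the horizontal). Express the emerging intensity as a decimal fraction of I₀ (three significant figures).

I₁ = I₀ cos²(-30° − 0°) = I₀ cos²(30°) = 0.75 I₀.
I₂ = I₁ cos²(-81° + 30°) = 0.75 I₀ · cos²(51°) = 0.297 I₀.
I₃ = I₂ cos²(-36° + 81°) = 0.297 I₀ · cos²(45°) = 0.1485 I₀.
I₄ = I₃ cos²(-27° + 36°) = 0.1485 I₀ · cos²(9°) = 0.1449 I₀.
I₅ = I₄ cos²(-77° + 27°) = 0.1449 I₀ · cos²(50°) = 0.05986 I₀.
Transmitted fraction = 0.05986.

≈ 0.0599 I₀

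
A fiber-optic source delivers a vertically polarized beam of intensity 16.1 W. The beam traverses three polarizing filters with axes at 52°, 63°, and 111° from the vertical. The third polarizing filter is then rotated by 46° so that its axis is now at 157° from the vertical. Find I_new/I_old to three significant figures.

I_new/I_old ≈ 0.0109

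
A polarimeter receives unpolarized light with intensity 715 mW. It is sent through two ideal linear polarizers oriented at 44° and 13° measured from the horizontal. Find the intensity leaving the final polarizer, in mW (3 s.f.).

I ≈ 263 mW

Unpolarized light through the first polarizer → I₁ = 715 mW/2 = 357.5 mW, polarized at 44°.
I₂ = I₁ · cos²(31°) = 357.5 · 0.7347 = 262.7 mW.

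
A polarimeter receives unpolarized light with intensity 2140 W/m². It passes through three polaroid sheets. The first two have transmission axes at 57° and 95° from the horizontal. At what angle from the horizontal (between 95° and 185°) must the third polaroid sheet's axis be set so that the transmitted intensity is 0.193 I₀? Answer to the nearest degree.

θ ≈ 133°

Unpolarized light through the first polarizer → I₁ = ½ I₀, now polarized at 57°.
I₂ = I₁ cos²(95° − 57°) = 0.5 I₀ · cos²(38°) = 0.3105 I₀.
Need I₃/I₀ = 0.193, so cos²(θ − 95°) = 0.193 / 0.3105 = 0.6216.
θ − 95° = arccos(√0.6216) = 38.0°, giving θ ≈ 95 + 38.0 = 133.0°.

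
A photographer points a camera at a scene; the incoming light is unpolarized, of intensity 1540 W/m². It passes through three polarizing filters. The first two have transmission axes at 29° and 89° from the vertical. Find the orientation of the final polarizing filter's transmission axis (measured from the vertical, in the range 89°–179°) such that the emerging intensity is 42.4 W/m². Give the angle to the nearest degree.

Unpolarized light through the first polarizer → I₁ = ½ I₀, now polarized at 29°.
I₂ = I₁ cos²(89° − 29°) = 0.5 I₀ · cos²(60°) = 0.125 I₀.
Target fraction: 42.4 / 1540 W/m² = 0.02753 of I₀.
Need I₃/I₀ = 0.02753, so cos²(θ − 89°) = 0.02753 / 0.125 = 0.2203.
θ − 89° = arccos(√0.2203) = 62.0°, giving θ ≈ 89 + 62.0 = 151.0°.

θ ≈ 151°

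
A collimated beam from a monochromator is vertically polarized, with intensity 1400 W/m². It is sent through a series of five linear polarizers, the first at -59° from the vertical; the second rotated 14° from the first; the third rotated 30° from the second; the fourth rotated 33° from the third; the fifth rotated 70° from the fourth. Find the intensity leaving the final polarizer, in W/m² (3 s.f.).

I₁ = 1400 W/m² · cos²(59°) = 371.4 W/m².
I₂ = I₁ · cos²(14°) = 371.4 · 0.9415 = 349.6 W/m².
I₃ = I₂ · cos²(30°) = 349.6 · 0.75 = 262.2 W/m².
I₄ = I₃ · cos²(33°) = 262.2 · 0.7034 = 184.4 W/m².
I₅ = I₄ · cos²(70°) = 184.4 · 0.117 = 21.58 W/m².

I ≈ 21.6 W/m²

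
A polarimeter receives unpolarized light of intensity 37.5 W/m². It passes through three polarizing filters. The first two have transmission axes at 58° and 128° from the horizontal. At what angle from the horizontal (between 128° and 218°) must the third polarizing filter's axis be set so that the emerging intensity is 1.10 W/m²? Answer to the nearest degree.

Unpolarized light through the first polarizer → I₁ = ½ I₀, now polarized at 58°.
I₂ = I₁ cos²(128° − 58°) = 0.5 I₀ · cos²(70°) = 0.05849 I₀.
Target fraction: 1.10 / 37.5 W/m² = 0.02933 of I₀.
Need I₃/I₀ = 0.02933, so cos²(θ − 128°) = 0.02933 / 0.05849 = 0.5015.
θ − 128° = arccos(√0.5015) = 44.9°, giving θ ≈ 128 + 44.9 = 172.9°.

θ ≈ 173°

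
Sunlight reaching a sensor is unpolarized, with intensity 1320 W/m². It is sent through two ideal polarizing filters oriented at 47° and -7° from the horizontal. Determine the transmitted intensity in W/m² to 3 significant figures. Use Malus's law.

I ≈ 228 W/m²

Unpolarized light through the first polarizer → I₁ = 1320 W/m²/2 = 660 W/m², polarized at 47°.
I₂ = I₁ · cos²(54°) = 660 · 0.3455 = 228 W/m².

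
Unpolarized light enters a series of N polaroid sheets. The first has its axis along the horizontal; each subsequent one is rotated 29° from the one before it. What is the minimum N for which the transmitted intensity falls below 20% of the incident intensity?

N = 5

First polarizer halves the unpolarized light: factor 1/2.
Each further stage multiplies by cos²(29°) = 0.765.
After N polarizers: T = 0.5·0.765^(N−1). Require T < 0.20 ⇒ N−1 > ln(0.20/0.5)/ln(0.765) = 3.42, so N−1 ≥ 4 and N = 5.
Check: N=5 gives T = 0.1712 < 0.20; N=4 gives T = 0.2238.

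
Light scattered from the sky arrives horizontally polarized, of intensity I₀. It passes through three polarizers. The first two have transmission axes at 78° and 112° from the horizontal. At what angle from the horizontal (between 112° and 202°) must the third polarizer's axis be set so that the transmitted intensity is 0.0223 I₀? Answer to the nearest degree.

By Malus's law, I₁ = I₀ cos²(78° − 0°) = I₀ cos²(78°) = 0.04323 I₀.
I₂ = I₁ cos²(112° − 78°) = 0.04323 I₀ · cos²(34°) = 0.02971 I₀.
Need I₃/I₀ = 0.0223, so cos²(θ − 112°) = 0.0223 / 0.02971 = 0.7506.
θ − 112° = arccos(√0.7506) = 30.0°, giving θ ≈ 112 + 30.0 = 142.0°.

θ ≈ 142°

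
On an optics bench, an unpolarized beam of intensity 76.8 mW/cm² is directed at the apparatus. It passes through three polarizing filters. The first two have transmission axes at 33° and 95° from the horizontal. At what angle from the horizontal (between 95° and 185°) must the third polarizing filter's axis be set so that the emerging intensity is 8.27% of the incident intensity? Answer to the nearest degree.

Unpolarized light through the first polarizer → I₁ = ½ I₀, now polarized at 33°.
I₂ = I₁ cos²(95° − 33°) = 0.5 I₀ · cos²(62°) = 0.1102 I₀.
Need I₃/I₀ = 0.0827, so cos²(θ − 95°) = 0.0827 / 0.1102 = 0.7504.
θ − 95° = arccos(√0.7504) = 30.0°, giving θ ≈ 95 + 30.0 = 125.0°.

θ ≈ 125°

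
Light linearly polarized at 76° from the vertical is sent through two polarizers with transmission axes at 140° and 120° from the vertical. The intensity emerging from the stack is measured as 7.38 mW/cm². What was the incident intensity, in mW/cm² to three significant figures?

I₀ ≈ 43.5 mW/cm²

By Malus's law, I₁ = I₀ cos²(140° − 76°) = I₀ cos²(64°) = 0.1922 I₀.
I₂ = I₁ cos²(120° − 140°) = 0.1922 I₀ · cos²(20°) = 0.1697 I₀.
So 7.38 mW/cm² = 0.1697 I₀, giving I₀ = 7.38/0.1697 = 43.49 mW/cm².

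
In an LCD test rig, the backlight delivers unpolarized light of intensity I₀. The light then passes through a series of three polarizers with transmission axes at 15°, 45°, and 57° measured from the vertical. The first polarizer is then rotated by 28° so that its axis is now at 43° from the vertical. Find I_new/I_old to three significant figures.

Before rotation:
Unpolarized light through the first polarizer → I₁ = ½ I₀, now polarized at 15°.
I₂ = I₁ cos²(45° − 15°) = 0.5 I₀ · cos²(30°) = 0.375 I₀.
I₃ = I₂ cos²(57° − 45°) = 0.375 I₀ · cos²(12°) = 0.3588 I₀.
After rotation:
Unpolarized light through the first polarizer → I₁ = ½ I₀, now polarized at 43°.
I₂ = I₁ cos²(45° − 43°) = 0.5 I₀ · cos²(2°) = 0.4994 I₀.
I₃ = I₂ cos²(57° − 45°) = 0.4994 I₀ · cos²(12°) = 0.4778 I₀.
Ratio = 0.4778 / 0.3588 = 1.332.

I_new/I_old ≈ 1.33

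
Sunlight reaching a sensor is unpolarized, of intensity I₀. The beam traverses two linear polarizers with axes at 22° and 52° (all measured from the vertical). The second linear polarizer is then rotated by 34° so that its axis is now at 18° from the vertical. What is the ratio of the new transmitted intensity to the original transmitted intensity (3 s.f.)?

Before rotation:
Unpolarized light through the first polarizer → I₁ = ½ I₀, now polarized at 22°.
I₂ = I₁ cos²(52° − 22°) = 0.5 I₀ · cos²(30°) = 0.375 I₀.
After rotation:
Unpolarized light through the first polarizer → I₁ = ½ I₀, now polarized at 22°.
I₂ = I₁ cos²(18° − 22°) = 0.5 I₀ · cos²(4°) = 0.4976 I₀.
Ratio = 0.4976 / 0.375 = 1.327.

I_new/I_old ≈ 1.33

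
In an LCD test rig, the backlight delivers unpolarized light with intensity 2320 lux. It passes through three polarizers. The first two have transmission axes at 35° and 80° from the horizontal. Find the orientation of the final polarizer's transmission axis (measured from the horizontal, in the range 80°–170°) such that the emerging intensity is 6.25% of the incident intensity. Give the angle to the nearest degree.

θ ≈ 140°

Unpolarized light through the first polarizer → I₁ = ½ I₀, now polarized at 35°.
I₂ = I₁ cos²(80° − 35°) = 0.5 I₀ · cos²(45°) = 0.25 I₀.
Need I₃/I₀ = 0.0625, so cos²(θ − 80°) = 0.0625 / 0.25 = 0.25.
θ − 80° = arccos(√0.25) = 60.0°, giving θ ≈ 80 + 60.0 = 140.0°.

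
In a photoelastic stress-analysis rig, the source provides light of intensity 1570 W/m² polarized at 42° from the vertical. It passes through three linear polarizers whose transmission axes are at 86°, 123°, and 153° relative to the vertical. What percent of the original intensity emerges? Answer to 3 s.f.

≈ 24.8%

By Malus's law, I₁ = 1570 W/m² · cos²(44°) = 812.4 W/m².
I₂ = I₁ · cos²(37°) = 812.4 · 0.6378 = 518.2 W/m².
I₃ = I₂ · cos²(30°) = 518.2 · 0.75 = 388.6 W/m².
That is 24.75% of the incident intensity.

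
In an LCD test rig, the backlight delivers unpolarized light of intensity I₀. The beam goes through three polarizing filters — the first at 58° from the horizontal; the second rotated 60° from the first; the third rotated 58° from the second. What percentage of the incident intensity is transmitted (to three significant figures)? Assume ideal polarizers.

Unpolarized light through the first polarizer → I₁ = ½ I₀, now polarized at 58°.
I₂ = I₁ cos²(60°) = 0.5 · 0.25 I₀ = 0.125 I₀.
I₃ = I₂ cos²(58°) = 0.125 · 0.2808 I₀ = 0.0351 I₀.
That is 3.51% of the incident intensity.

≈ 3.51%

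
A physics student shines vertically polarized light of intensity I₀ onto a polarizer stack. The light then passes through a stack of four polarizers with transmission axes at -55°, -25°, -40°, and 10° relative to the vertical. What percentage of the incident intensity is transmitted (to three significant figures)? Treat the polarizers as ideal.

≈ 9.51%

I₁ = I₀ cos²(-55° − 0°) = I₀ cos²(55°) = 0.329 I₀.
I₂ = I₁ cos²(-25° + 55°) = 0.329 I₀ · cos²(30°) = 0.2467 I₀.
I₃ = I₂ cos²(-40° + 25°) = 0.2467 I₀ · cos²(15°) = 0.2302 I₀.
I₄ = I₃ cos²(10° + 40°) = 0.2302 I₀ · cos²(50°) = 0.09512 I₀.
That is 9.512% of the incident intensity.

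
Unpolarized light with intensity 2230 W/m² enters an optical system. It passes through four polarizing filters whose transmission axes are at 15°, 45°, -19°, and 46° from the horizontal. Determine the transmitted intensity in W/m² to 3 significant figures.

Unpolarized light through the first polarizer → I₁ = 2230 W/m²/2 = 1115 W/m², polarized at 15°.
I₂ = I₁ · cos²(30°) = 1115 · 0.75 = 836.3 W/m².
I₃ = I₂ · cos²(64°) = 836.3 · 0.1922 = 160.7 W/m².
I₄ = I₃ · cos²(65°) = 160.7 · 0.1786 = 28.7 W/m².

I ≈ 28.7 W/m²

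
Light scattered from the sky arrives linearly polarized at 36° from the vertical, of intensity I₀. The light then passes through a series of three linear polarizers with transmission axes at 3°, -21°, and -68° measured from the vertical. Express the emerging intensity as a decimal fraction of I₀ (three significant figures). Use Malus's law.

≈ 0.273 I₀

By Malus's law, I₁ = I₀ cos²(3° − 36°) = I₀ cos²(33°) = 0.7034 I₀.
I₂ = I₁ cos²(-21° − 3°) = 0.7034 I₀ · cos²(24°) = 0.587 I₀.
I₃ = I₂ cos²(-68° + 21°) = 0.587 I₀ · cos²(47°) = 0.273 I₀.
Transmitted fraction = 0.273.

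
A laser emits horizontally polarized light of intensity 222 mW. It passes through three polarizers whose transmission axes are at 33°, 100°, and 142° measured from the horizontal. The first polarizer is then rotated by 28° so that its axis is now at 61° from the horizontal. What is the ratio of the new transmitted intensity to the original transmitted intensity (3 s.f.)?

I_new/I_old ≈ 1.32

Before rotation:
I₁ = I₀ cos²(33° − 0°) = I₀ cos²(33°) = 0.7034 I₀.
I₂ = I₁ cos²(100° − 33°) = 0.7034 I₀ · cos²(67°) = 0.1074 I₀.
I₃ = I₂ cos²(142° − 100°) = 0.1074 I₀ · cos²(42°) = 0.0593 I₀.
After rotation:
I₁ = I₀ cos²(61° − 0°) = I₀ cos²(61°) = 0.235 I₀.
I₂ = I₁ cos²(100° − 61°) = 0.235 I₀ · cos²(39°) = 0.142 I₀.
I₃ = I₂ cos²(142° − 100°) = 0.142 I₀ · cos²(42°) = 0.0784 I₀.
Ratio = 0.0784 / 0.0593 = 1.322.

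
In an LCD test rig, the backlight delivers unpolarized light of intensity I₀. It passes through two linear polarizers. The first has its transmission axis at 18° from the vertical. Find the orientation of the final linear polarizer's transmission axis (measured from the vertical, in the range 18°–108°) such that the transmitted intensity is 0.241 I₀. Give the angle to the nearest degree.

Unpolarized light through the first polarizer → I₁ = ½ I₀, now polarized at 18°.
Need I₂/I₀ = 0.241, so cos²(θ − 18°) = 0.241 / 0.5 = 0.482.
θ − 18° = arccos(√0.482) = 46.0°, giving θ ≈ 18 + 46.0 = 64.0°.

θ ≈ 64°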